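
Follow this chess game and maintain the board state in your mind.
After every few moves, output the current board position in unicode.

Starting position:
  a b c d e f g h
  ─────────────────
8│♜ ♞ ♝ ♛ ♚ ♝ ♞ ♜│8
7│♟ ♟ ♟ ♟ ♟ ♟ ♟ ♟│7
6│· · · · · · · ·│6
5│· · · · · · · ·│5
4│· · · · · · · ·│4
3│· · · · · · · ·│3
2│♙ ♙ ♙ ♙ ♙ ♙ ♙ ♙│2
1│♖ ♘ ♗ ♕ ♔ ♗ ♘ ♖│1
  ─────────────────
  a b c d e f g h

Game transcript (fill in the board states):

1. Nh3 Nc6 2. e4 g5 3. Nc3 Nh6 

  a b c d e f g h
  ─────────────────
8│♜ · ♝ ♛ ♚ ♝ · ♜│8
7│♟ ♟ ♟ ♟ ♟ ♟ · ♟│7
6│· · ♞ · · · · ♞│6
5│· · · · · · ♟ ·│5
4│· · · · ♙ · · ·│4
3│· · ♘ · · · · ♘│3
2│♙ ♙ ♙ ♙ · ♙ ♙ ♙│2
1│♖ · ♗ ♕ ♔ ♗ · ♖│1
  ─────────────────
  a b c d e f g h

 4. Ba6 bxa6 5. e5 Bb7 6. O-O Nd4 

  a b c d e f g h
  ─────────────────
8│♜ · · ♛ ♚ ♝ · ♜│8
7│♟ ♝ ♟ ♟ ♟ ♟ · ♟│7
6│♟ · · · · · · ♞│6
5│· · · · ♙ · ♟ ·│5
4│· · · ♞ · · · ·│4
3│· · ♘ · · · · ♘│3
2│♙ ♙ ♙ ♙ · ♙ ♙ ♙│2
1│♖ · ♗ ♕ · ♖ ♔ ·│1
  ─────────────────
  a b c d e f g h

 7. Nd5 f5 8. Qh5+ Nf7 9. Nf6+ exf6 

  a b c d e f g h
  ─────────────────
8│♜ · · ♛ ♚ ♝ · ♜│8
7│♟ ♝ ♟ ♟ · ♞ · ♟│7
6│♟ · · · · ♟ · ·│6
5│· · · · ♙ ♟ ♟ ♕│5
4│· · · ♞ · · · ·│4
3│· · · · · · · ♘│3
2│♙ ♙ ♙ ♙ · ♙ ♙ ♙│2
1│♖ · ♗ · · ♖ ♔ ·│1
  ─────────────────
  a b c d e f g h

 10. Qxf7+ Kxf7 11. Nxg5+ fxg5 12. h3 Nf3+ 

  a b c d e f g h
  ─────────────────
8│♜ · · ♛ · ♝ · ♜│8
7│♟ ♝ ♟ ♟ · ♚ · ♟│7
6│♟ · · · · · · ·│6
5│· · · · ♙ ♟ ♟ ·│5
4│· · · · · · · ·│4
3│· · · · · ♞ · ♙│3
2│♙ ♙ ♙ ♙ · ♙ ♙ ·│2
1│♖ · ♗ · · ♖ ♔ ·│1
  ─────────────────
  a b c d e f g h

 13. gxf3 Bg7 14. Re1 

  a b c d e f g h
  ─────────────────
8│♜ · · ♛ · · · ♜│8
7│♟ ♝ ♟ ♟ · ♚ ♝ ♟│7
6│♟ · · · · · · ·│6
5│· · · · ♙ ♟ ♟ ·│5
4│· · · · · · · ·│4
3│· · · · · ♙ · ♙│3
2│♙ ♙ ♙ ♙ · ♙ · ·│2
1│♖ · ♗ · ♖ · ♔ ·│1
  ─────────────────
  a b c d e f g h


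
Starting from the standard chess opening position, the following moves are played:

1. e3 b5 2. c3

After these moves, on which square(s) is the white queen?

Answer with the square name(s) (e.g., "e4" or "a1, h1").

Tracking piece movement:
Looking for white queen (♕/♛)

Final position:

  a b c d e f g h
  ─────────────────
8│♜ ♞ ♝ ♛ ♚ ♝ ♞ ♜│8
7│♟ · ♟ ♟ ♟ ♟ ♟ ♟│7
6│· · · · · · · ·│6
5│· ♟ · · · · · ·│5
4│· · · · · · · ·│4
3│· · ♙ · ♙ · · ·│3
2│♙ ♙ · ♙ · ♙ ♙ ♙│2
1│♖ ♘ ♗ ♕ ♔ ♗ ♘ ♖│1
  ─────────────────
  a b c d e f g h


d1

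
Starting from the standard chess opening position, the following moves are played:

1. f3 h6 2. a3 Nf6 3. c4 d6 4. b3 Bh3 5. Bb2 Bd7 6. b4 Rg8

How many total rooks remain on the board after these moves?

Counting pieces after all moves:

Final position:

  a b c d e f g h
  ─────────────────
8│♜ ♞ · ♛ ♚ ♝ ♜ ·│8
7│♟ ♟ ♟ ♝ ♟ ♟ ♟ ·│7
6│· · · ♟ · ♞ · ♟│6
5│· · · · · · · ·│5
4│· ♙ ♙ · · · · ·│4
3│♙ · · · · ♙ · ·│3
2│· ♗ · ♙ ♙ · ♙ ♙│2
1│♖ ♘ · ♕ ♔ ♗ ♘ ♖│1
  ─────────────────
  a b c d e f g h


4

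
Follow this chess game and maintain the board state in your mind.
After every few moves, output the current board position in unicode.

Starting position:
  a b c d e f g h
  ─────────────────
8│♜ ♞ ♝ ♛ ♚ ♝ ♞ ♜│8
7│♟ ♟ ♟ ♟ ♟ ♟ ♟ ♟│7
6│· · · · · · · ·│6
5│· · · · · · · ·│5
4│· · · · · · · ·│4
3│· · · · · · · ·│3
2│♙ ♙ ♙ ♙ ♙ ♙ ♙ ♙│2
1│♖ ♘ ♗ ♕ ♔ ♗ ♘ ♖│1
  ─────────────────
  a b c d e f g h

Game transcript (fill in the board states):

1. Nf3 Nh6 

  a b c d e f g h
  ─────────────────
8│♜ ♞ ♝ ♛ ♚ ♝ · ♜│8
7│♟ ♟ ♟ ♟ ♟ ♟ ♟ ♟│7
6│· · · · · · · ♞│6
5│· · · · · · · ·│5
4│· · · · · · · ·│4
3│· · · · · ♘ · ·│3
2│♙ ♙ ♙ ♙ ♙ ♙ ♙ ♙│2
1│♖ ♘ ♗ ♕ ♔ ♗ · ♖│1
  ─────────────────
  a b c d e f g h

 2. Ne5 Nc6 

  a b c d e f g h
  ─────────────────
8│♜ · ♝ ♛ ♚ ♝ · ♜│8
7│♟ ♟ ♟ ♟ ♟ ♟ ♟ ♟│7
6│· · ♞ · · · · ♞│6
5│· · · · ♘ · · ·│5
4│· · · · · · · ·│4
3│· · · · · · · ·│3
2│♙ ♙ ♙ ♙ ♙ ♙ ♙ ♙│2
1│♖ ♘ ♗ ♕ ♔ ♗ · ♖│1
  ─────────────────
  a b c d e f g h

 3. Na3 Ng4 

  a b c d e f g h
  ─────────────────
8│♜ · ♝ ♛ ♚ ♝ · ♜│8
7│♟ ♟ ♟ ♟ ♟ ♟ ♟ ♟│7
6│· · ♞ · · · · ·│6
5│· · · · ♘ · · ·│5
4│· · · · · · ♞ ·│4
3│♘ · · · · · · ·│3
2│♙ ♙ ♙ ♙ ♙ ♙ ♙ ♙│2
1│♖ · ♗ ♕ ♔ ♗ · ♖│1
  ─────────────────
  a b c d e f g h

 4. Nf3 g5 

  a b c d e f g h
  ─────────────────
8│♜ · ♝ ♛ ♚ ♝ · ♜│8
7│♟ ♟ ♟ ♟ ♟ ♟ · ♟│7
6│· · ♞ · · · · ·│6
5│· · · · · · ♟ ·│5
4│· · · · · · ♞ ·│4
3│♘ · · · · ♘ · ·│3
2│♙ ♙ ♙ ♙ ♙ ♙ ♙ ♙│2
1│♖ · ♗ ♕ ♔ ♗ · ♖│1
  ─────────────────
  a b c d e f g h

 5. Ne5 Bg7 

  a b c d e f g h
  ─────────────────
8│♜ · ♝ ♛ ♚ · · ♜│8
7│♟ ♟ ♟ ♟ ♟ ♟ ♝ ♟│7
6│· · ♞ · · · · ·│6
5│· · · · ♘ · ♟ ·│5
4│· · · · · · ♞ ·│4
3│♘ · · · · · · ·│3
2│♙ ♙ ♙ ♙ ♙ ♙ ♙ ♙│2
1│♖ · ♗ ♕ ♔ ♗ · ♖│1
  ─────────────────
  a b c d e f g h



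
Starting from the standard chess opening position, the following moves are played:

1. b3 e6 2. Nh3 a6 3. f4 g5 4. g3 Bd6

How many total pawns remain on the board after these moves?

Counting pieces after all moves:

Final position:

  a b c d e f g h
  ─────────────────
8│♜ ♞ ♝ ♛ ♚ · ♞ ♜│8
7│· ♟ ♟ ♟ · ♟ · ♟│7
6│♟ · · ♝ ♟ · · ·│6
5│· · · · · · ♟ ·│5
4│· · · · · ♙ · ·│4
3│· ♙ · · · · ♙ ♘│3
2│♙ · ♙ ♙ ♙ · · ♙│2
1│♖ ♘ ♗ ♕ ♔ ♗ · ♖│1
  ─────────────────
  a b c d e f g h


16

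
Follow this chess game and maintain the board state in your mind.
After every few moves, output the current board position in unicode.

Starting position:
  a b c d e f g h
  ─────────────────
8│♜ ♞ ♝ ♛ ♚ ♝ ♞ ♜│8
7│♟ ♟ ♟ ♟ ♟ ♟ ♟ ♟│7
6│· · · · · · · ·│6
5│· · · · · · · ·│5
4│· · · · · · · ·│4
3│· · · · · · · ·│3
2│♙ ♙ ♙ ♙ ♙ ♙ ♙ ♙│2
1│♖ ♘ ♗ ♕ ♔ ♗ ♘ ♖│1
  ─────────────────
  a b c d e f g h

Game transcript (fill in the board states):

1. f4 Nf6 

  a b c d e f g h
  ─────────────────
8│♜ ♞ ♝ ♛ ♚ ♝ · ♜│8
7│♟ ♟ ♟ ♟ ♟ ♟ ♟ ♟│7
6│· · · · · ♞ · ·│6
5│· · · · · · · ·│5
4│· · · · · ♙ · ·│4
3│· · · · · · · ·│3
2│♙ ♙ ♙ ♙ ♙ · ♙ ♙│2
1│♖ ♘ ♗ ♕ ♔ ♗ ♘ ♖│1
  ─────────────────
  a b c d e f g h

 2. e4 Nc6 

  a b c d e f g h
  ─────────────────
8│♜ · ♝ ♛ ♚ ♝ · ♜│8
7│♟ ♟ ♟ ♟ ♟ ♟ ♟ ♟│7
6│· · ♞ · · ♞ · ·│6
5│· · · · · · · ·│5
4│· · · · ♙ ♙ · ·│4
3│· · · · · · · ·│3
2│♙ ♙ ♙ ♙ · · ♙ ♙│2
1│♖ ♘ ♗ ♕ ♔ ♗ ♘ ♖│1
  ─────────────────
  a b c d e f g h

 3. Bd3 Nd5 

  a b c d e f g h
  ─────────────────
8│♜ · ♝ ♛ ♚ ♝ · ♜│8
7│♟ ♟ ♟ ♟ ♟ ♟ ♟ ♟│7
6│· · ♞ · · · · ·│6
5│· · · ♞ · · · ·│5
4│· · · · ♙ ♙ · ·│4
3│· · · ♗ · · · ·│3
2│♙ ♙ ♙ ♙ · · ♙ ♙│2
1│♖ ♘ ♗ ♕ ♔ · ♘ ♖│1
  ─────────────────
  a b c d e f g h

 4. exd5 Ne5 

  a b c d e f g h
  ─────────────────
8│♜ · ♝ ♛ ♚ ♝ · ♜│8
7│♟ ♟ ♟ ♟ ♟ ♟ ♟ ♟│7
6│· · · · · · · ·│6
5│· · · ♙ ♞ · · ·│5
4│· · · · · ♙ · ·│4
3│· · · ♗ · · · ·│3
2│♙ ♙ ♙ ♙ · · ♙ ♙│2
1│♖ ♘ ♗ ♕ ♔ · ♘ ♖│1
  ─────────────────
  a b c d e f g h

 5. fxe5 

  a b c d e f g h
  ─────────────────
8│♜ · ♝ ♛ ♚ ♝ · ♜│8
7│♟ ♟ ♟ ♟ ♟ ♟ ♟ ♟│7
6│· · · · · · · ·│6
5│· · · ♙ ♙ · · ·│5
4│· · · · · · · ·│4
3│· · · ♗ · · · ·│3
2│♙ ♙ ♙ ♙ · · ♙ ♙│2
1│♖ ♘ ♗ ♕ ♔ · ♘ ♖│1
  ─────────────────
  a b c d e f g h


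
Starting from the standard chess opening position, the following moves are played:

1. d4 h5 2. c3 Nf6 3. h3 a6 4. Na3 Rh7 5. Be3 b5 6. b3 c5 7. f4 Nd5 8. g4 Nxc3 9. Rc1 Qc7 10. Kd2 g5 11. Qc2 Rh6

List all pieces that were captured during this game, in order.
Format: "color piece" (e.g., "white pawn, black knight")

Tracking captures:
  Nxc3: captured white pawn

white pawn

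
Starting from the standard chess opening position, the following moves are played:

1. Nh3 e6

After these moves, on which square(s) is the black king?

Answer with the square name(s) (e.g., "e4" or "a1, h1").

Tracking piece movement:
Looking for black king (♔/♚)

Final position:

  a b c d e f g h
  ─────────────────
8│♜ ♞ ♝ ♛ ♚ ♝ ♞ ♜│8
7│♟ ♟ ♟ ♟ · ♟ ♟ ♟│7
6│· · · · ♟ · · ·│6
5│· · · · · · · ·│5
4│· · · · · · · ·│4
3│· · · · · · · ♘│3
2│♙ ♙ ♙ ♙ ♙ ♙ ♙ ♙│2
1│♖ ♘ ♗ ♕ ♔ ♗ · ♖│1
  ─────────────────
  a b c d e f g h


e8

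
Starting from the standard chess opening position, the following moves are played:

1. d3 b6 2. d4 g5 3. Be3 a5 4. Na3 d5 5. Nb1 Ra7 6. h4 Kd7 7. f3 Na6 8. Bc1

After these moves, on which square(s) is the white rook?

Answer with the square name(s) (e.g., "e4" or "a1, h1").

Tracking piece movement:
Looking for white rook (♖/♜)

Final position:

  a b c d e f g h
  ─────────────────
8│· · ♝ ♛ · ♝ ♞ ♜│8
7│♜ · ♟ ♚ ♟ ♟ · ♟│7
6│♞ ♟ · · · · · ·│6
5│♟ · · ♟ · · ♟ ·│5
4│· · · ♙ · · · ♙│4
3│· · · · · ♙ · ·│3
2│♙ ♙ ♙ · ♙ · ♙ ·│2
1│♖ ♘ ♗ ♕ ♔ ♗ ♘ ♖│1
  ─────────────────
  a b c d e f g h


a1, h1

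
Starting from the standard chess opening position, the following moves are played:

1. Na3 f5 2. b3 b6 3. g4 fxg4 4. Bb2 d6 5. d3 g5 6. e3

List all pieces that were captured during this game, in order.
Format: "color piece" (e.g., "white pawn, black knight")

Tracking captures:
  fxg4: captured white pawn

white pawn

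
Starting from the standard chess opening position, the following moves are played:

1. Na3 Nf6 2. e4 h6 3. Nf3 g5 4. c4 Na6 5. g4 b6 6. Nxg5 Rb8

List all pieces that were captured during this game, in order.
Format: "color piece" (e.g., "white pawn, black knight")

Tracking captures:
  Nxg5: captured black pawn

black pawn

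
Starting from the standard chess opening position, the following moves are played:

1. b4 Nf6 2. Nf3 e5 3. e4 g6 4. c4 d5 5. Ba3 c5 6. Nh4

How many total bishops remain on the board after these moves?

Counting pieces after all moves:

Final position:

  a b c d e f g h
  ─────────────────
8│♜ ♞ ♝ ♛ ♚ ♝ · ♜│8
7│♟ ♟ · · · ♟ · ♟│7
6│· · · · · ♞ ♟ ·│6
5│· · ♟ ♟ ♟ · · ·│5
4│· ♙ ♙ · ♙ · · ♘│4
3│♗ · · · · · · ·│3
2│♙ · · ♙ · ♙ ♙ ♙│2
1│♖ ♘ · ♕ ♔ ♗ · ♖│1
  ─────────────────
  a b c d e f g h


4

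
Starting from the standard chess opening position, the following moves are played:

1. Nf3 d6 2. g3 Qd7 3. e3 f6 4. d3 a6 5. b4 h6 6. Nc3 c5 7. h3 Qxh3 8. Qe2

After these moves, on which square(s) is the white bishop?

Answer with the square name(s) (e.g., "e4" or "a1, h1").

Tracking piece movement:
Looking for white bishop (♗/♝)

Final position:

  a b c d e f g h
  ─────────────────
8│♜ ♞ ♝ · ♚ ♝ ♞ ♜│8
7│· ♟ · · ♟ · ♟ ·│7
6│♟ · · ♟ · ♟ · ♟│6
5│· · ♟ · · · · ·│5
4│· ♙ · · · · · ·│4
3│· · ♘ ♙ ♙ ♘ ♙ ♛│3
2│♙ · ♙ · ♕ ♙ · ·│2
1│♖ · ♗ · ♔ ♗ · ♖│1
  ─────────────────
  a b c d e f g h


c1, f1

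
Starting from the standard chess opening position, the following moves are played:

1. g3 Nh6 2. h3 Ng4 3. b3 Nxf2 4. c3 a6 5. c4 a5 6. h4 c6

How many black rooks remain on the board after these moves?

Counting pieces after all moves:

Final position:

  a b c d e f g h
  ─────────────────
8│♜ ♞ ♝ ♛ ♚ ♝ · ♜│8
7│· ♟ · ♟ ♟ ♟ ♟ ♟│7
6│· · ♟ · · · · ·│6
5│♟ · · · · · · ·│5
4│· · ♙ · · · · ♙│4
3│· ♙ · · · · ♙ ·│3
2│♙ · · ♙ ♙ ♞ · ·│2
1│♖ ♘ ♗ ♕ ♔ ♗ ♘ ♖│1
  ─────────────────
  a b c d e f g h


2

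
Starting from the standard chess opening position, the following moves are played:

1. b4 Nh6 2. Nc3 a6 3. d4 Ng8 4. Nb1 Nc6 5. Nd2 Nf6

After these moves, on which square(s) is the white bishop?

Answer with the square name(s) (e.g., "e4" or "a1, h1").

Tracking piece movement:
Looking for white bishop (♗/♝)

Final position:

  a b c d e f g h
  ─────────────────
8│♜ · ♝ ♛ ♚ ♝ · ♜│8
7│· ♟ ♟ ♟ ♟ ♟ ♟ ♟│7
6│♟ · ♞ · · ♞ · ·│6
5│· · · · · · · ·│5
4│· ♙ · ♙ · · · ·│4
3│· · · · · · · ·│3
2│♙ · ♙ ♘ ♙ ♙ ♙ ♙│2
1│♖ · ♗ ♕ ♔ ♗ ♘ ♖│1
  ─────────────────
  a b c d e f g h


c1, f1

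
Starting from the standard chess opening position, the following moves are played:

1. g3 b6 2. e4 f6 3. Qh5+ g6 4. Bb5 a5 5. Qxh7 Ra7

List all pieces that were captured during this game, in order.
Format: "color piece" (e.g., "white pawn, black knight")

Tracking captures:
  Qxh7: captured black pawn

black pawn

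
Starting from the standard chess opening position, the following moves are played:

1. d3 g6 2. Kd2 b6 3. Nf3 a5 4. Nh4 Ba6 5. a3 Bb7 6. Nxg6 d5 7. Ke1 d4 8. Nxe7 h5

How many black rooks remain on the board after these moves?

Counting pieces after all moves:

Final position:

  a b c d e f g h
  ─────────────────
8│♜ ♞ · ♛ ♚ ♝ ♞ ♜│8
7│· ♝ ♟ · ♘ ♟ · ·│7
6│· ♟ · · · · · ·│6
5│♟ · · · · · · ♟│5
4│· · · ♟ · · · ·│4
3│♙ · · ♙ · · · ·│3
2│· ♙ ♙ · ♙ ♙ ♙ ♙│2
1│♖ ♘ ♗ ♕ ♔ ♗ · ♖│1
  ─────────────────
  a b c d e f g h


2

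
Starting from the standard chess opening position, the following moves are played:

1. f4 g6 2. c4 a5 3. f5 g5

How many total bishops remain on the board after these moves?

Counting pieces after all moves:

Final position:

  a b c d e f g h
  ─────────────────
8│♜ ♞ ♝ ♛ ♚ ♝ ♞ ♜│8
7│· ♟ ♟ ♟ ♟ ♟ · ♟│7
6│· · · · · · · ·│6
5│♟ · · · · ♙ ♟ ·│5
4│· · ♙ · · · · ·│4
3│· · · · · · · ·│3
2│♙ ♙ · ♙ ♙ · ♙ ♙│2
1│♖ ♘ ♗ ♕ ♔ ♗ ♘ ♖│1
  ─────────────────
  a b c d e f g h


4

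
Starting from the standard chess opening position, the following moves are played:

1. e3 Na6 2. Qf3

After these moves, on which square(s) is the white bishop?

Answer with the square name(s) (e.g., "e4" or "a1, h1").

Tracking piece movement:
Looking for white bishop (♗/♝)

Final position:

  a b c d e f g h
  ─────────────────
8│♜ · ♝ ♛ ♚ ♝ ♞ ♜│8
7│♟ ♟ ♟ ♟ ♟ ♟ ♟ ♟│7
6│♞ · · · · · · ·│6
5│· · · · · · · ·│5
4│· · · · · · · ·│4
3│· · · · ♙ ♕ · ·│3
2│♙ ♙ ♙ ♙ · ♙ ♙ ♙│2
1│♖ ♘ ♗ · ♔ ♗ ♘ ♖│1
  ─────────────────
  a b c d e f g h


c1, f1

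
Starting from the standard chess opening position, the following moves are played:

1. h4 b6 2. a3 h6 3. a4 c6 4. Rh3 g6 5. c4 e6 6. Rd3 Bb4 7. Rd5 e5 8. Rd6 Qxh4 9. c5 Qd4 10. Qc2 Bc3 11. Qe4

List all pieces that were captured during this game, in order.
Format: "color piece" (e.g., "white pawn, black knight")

Tracking captures:
  Qxh4: captured white pawn

white pawn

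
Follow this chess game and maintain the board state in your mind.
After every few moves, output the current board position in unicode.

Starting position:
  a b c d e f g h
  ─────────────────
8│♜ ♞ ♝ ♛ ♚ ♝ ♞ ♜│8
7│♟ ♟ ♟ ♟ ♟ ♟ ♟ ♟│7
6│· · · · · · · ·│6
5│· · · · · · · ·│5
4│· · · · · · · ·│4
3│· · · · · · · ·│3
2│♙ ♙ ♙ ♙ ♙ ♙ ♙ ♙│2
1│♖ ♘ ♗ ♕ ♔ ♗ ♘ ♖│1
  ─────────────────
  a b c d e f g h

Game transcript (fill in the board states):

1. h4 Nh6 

  a b c d e f g h
  ─────────────────
8│♜ ♞ ♝ ♛ ♚ ♝ · ♜│8
7│♟ ♟ ♟ ♟ ♟ ♟ ♟ ♟│7
6│· · · · · · · ♞│6
5│· · · · · · · ·│5
4│· · · · · · · ♙│4
3│· · · · · · · ·│3
2│♙ ♙ ♙ ♙ ♙ ♙ ♙ ·│2
1│♖ ♘ ♗ ♕ ♔ ♗ ♘ ♖│1
  ─────────────────
  a b c d e f g h

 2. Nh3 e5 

  a b c d e f g h
  ─────────────────
8│♜ ♞ ♝ ♛ ♚ ♝ · ♜│8
7│♟ ♟ ♟ ♟ · ♟ ♟ ♟│7
6│· · · · · · · ♞│6
5│· · · · ♟ · · ·│5
4│· · · · · · · ♙│4
3│· · · · · · · ♘│3
2│♙ ♙ ♙ ♙ ♙ ♙ ♙ ·│2
1│♖ ♘ ♗ ♕ ♔ ♗ · ♖│1
  ─────────────────
  a b c d e f g h

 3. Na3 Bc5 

  a b c d e f g h
  ─────────────────
8│♜ ♞ ♝ ♛ ♚ · · ♜│8
7│♟ ♟ ♟ ♟ · ♟ ♟ ♟│7
6│· · · · · · · ♞│6
5│· · ♝ · ♟ · · ·│5
4│· · · · · · · ♙│4
3│♘ · · · · · · ♘│3
2│♙ ♙ ♙ ♙ ♙ ♙ ♙ ·│2
1│♖ · ♗ ♕ ♔ ♗ · ♖│1
  ─────────────────
  a b c d e f g h



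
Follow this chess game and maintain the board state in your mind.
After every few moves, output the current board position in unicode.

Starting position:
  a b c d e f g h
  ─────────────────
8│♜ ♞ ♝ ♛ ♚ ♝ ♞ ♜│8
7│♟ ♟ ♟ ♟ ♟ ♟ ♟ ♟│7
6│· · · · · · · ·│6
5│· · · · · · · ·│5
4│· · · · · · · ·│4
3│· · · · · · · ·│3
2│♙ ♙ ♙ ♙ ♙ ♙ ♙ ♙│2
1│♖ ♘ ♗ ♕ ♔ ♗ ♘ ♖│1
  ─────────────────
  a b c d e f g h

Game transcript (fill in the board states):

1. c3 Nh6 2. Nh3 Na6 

  a b c d e f g h
  ─────────────────
8│♜ · ♝ ♛ ♚ ♝ · ♜│8
7│♟ ♟ ♟ ♟ ♟ ♟ ♟ ♟│7
6│♞ · · · · · · ♞│6
5│· · · · · · · ·│5
4│· · · · · · · ·│4
3│· · ♙ · · · · ♘│3
2│♙ ♙ · ♙ ♙ ♙ ♙ ♙│2
1│♖ ♘ ♗ ♕ ♔ ♗ · ♖│1
  ─────────────────
  a b c d e f g h

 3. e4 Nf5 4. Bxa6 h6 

  a b c d e f g h
  ─────────────────
8│♜ · ♝ ♛ ♚ ♝ · ♜│8
7│♟ ♟ ♟ ♟ ♟ ♟ ♟ ·│7
6│♗ · · · · · · ♟│6
5│· · · · · ♞ · ·│5
4│· · · · ♙ · · ·│4
3│· · ♙ · · · · ♘│3
2│♙ ♙ · ♙ · ♙ ♙ ♙│2
1│♖ ♘ ♗ ♕ ♔ · · ♖│1
  ─────────────────
  a b c d e f g h

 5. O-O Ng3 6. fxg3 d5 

  a b c d e f g h
  ─────────────────
8│♜ · ♝ ♛ ♚ ♝ · ♜│8
7│♟ ♟ ♟ · ♟ ♟ ♟ ·│7
6│♗ · · · · · · ♟│6
5│· · · ♟ · · · ·│5
4│· · · · ♙ · · ·│4
3│· · ♙ · · · ♙ ♘│3
2│♙ ♙ · ♙ · · ♙ ♙│2
1│♖ ♘ ♗ ♕ · ♖ ♔ ·│1
  ─────────────────
  a b c d e f g h

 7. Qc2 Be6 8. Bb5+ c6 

  a b c d e f g h
  ─────────────────
8│♜ · · ♛ ♚ ♝ · ♜│8
7│♟ ♟ · · ♟ ♟ ♟ ·│7
6│· · ♟ · ♝ · · ♟│6
5│· ♗ · ♟ · · · ·│5
4│· · · · ♙ · · ·│4
3│· · ♙ · · · ♙ ♘│3
2│♙ ♙ ♕ ♙ · · ♙ ♙│2
1│♖ ♘ ♗ · · ♖ ♔ ·│1
  ─────────────────
  a b c d e f g h

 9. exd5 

  a b c d e f g h
  ─────────────────
8│♜ · · ♛ ♚ ♝ · ♜│8
7│♟ ♟ · · ♟ ♟ ♟ ·│7
6│· · ♟ · ♝ · · ♟│6
5│· ♗ · ♙ · · · ·│5
4│· · · · · · · ·│4
3│· · ♙ · · · ♙ ♘│3
2│♙ ♙ ♕ ♙ · · ♙ ♙│2
1│♖ ♘ ♗ · · ♖ ♔ ·│1
  ─────────────────
  a b c d e f g h


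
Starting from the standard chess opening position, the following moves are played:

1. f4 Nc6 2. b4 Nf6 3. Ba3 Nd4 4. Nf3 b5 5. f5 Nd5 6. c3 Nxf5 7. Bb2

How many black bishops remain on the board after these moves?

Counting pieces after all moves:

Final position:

  a b c d e f g h
  ─────────────────
8│♜ · ♝ ♛ ♚ ♝ · ♜│8
7│♟ · ♟ ♟ ♟ ♟ ♟ ♟│7
6│· · · · · · · ·│6
5│· ♟ · ♞ · ♞ · ·│5
4│· ♙ · · · · · ·│4
3│· · ♙ · · ♘ · ·│3
2│♙ ♗ · ♙ ♙ · ♙ ♙│2
1│♖ ♘ · ♕ ♔ ♗ · ♖│1
  ─────────────────
  a b c d e f g h


2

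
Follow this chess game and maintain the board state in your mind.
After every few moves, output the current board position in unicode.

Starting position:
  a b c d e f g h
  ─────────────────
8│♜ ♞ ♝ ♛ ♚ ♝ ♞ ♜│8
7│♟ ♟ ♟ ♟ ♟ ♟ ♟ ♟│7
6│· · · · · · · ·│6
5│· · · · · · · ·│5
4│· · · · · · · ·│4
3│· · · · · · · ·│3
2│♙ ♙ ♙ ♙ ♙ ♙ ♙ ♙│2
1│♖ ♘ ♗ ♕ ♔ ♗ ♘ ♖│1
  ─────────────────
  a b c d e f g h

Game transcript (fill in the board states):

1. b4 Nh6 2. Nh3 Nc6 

  a b c d e f g h
  ─────────────────
8│♜ · ♝ ♛ ♚ ♝ · ♜│8
7│♟ ♟ ♟ ♟ ♟ ♟ ♟ ♟│7
6│· · ♞ · · · · ♞│6
5│· · · · · · · ·│5
4│· ♙ · · · · · ·│4
3│· · · · · · · ♘│3
2│♙ · ♙ ♙ ♙ ♙ ♙ ♙│2
1│♖ ♘ ♗ ♕ ♔ ♗ · ♖│1
  ─────────────────
  a b c d e f g h

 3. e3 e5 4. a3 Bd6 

  a b c d e f g h
  ─────────────────
8│♜ · ♝ ♛ ♚ · · ♜│8
7│♟ ♟ ♟ ♟ · ♟ ♟ ♟│7
6│· · ♞ ♝ · · · ♞│6
5│· · · · ♟ · · ·│5
4│· ♙ · · · · · ·│4
3│♙ · · · ♙ · · ♘│3
2│· · ♙ ♙ · ♙ ♙ ♙│2
1│♖ ♘ ♗ ♕ ♔ ♗ · ♖│1
  ─────────────────
  a b c d e f g h

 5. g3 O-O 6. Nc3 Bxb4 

  a b c d e f g h
  ─────────────────
8│♜ · ♝ ♛ · ♜ ♚ ·│8
7│♟ ♟ ♟ ♟ · ♟ ♟ ♟│7
6│· · ♞ · · · · ♞│6
5│· · · · ♟ · · ·│5
4│· ♝ · · · · · ·│4
3│♙ · ♘ · ♙ · ♙ ♘│3
2│· · ♙ ♙ · ♙ · ♙│2
1│♖ · ♗ ♕ ♔ ♗ · ♖│1
  ─────────────────
  a b c d e f g h

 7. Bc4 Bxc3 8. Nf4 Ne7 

  a b c d e f g h
  ─────────────────
8│♜ · ♝ ♛ · ♜ ♚ ·│8
7│♟ ♟ ♟ ♟ ♞ ♟ ♟ ♟│7
6│· · · · · · · ♞│6
5│· · · · ♟ · · ·│5
4│· · ♗ · · ♘ · ·│4
3│♙ · ♝ · ♙ · ♙ ·│3
2│· · ♙ ♙ · ♙ · ♙│2
1│♖ · ♗ ♕ ♔ · · ♖│1
  ─────────────────
  a b c d e f g h

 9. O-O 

  a b c d e f g h
  ─────────────────
8│♜ · ♝ ♛ · ♜ ♚ ·│8
7│♟ ♟ ♟ ♟ ♞ ♟ ♟ ♟│7
6│· · · · · · · ♞│6
5│· · · · ♟ · · ·│5
4│· · ♗ · · ♘ · ·│4
3│♙ · ♝ · ♙ · ♙ ·│3
2│· · ♙ ♙ · ♙ · ♙│2
1│♖ · ♗ ♕ · ♖ ♔ ·│1
  ─────────────────
  a b c d e f g h


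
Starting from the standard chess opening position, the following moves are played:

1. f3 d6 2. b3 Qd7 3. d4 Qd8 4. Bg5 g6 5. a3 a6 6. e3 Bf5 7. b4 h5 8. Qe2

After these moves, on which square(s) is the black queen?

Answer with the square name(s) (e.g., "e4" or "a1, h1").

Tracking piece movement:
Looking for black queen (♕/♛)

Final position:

  a b c d e f g h
  ─────────────────
8│♜ ♞ · ♛ ♚ ♝ ♞ ♜│8
7│· ♟ ♟ · ♟ ♟ · ·│7
6│♟ · · ♟ · · ♟ ·│6
5│· · · · · ♝ ♗ ♟│5
4│· ♙ · ♙ · · · ·│4
3│♙ · · · ♙ ♙ · ·│3
2│· · ♙ · ♕ · ♙ ♙│2
1│♖ ♘ · · ♔ ♗ ♘ ♖│1
  ─────────────────
  a b c d e f g h


d8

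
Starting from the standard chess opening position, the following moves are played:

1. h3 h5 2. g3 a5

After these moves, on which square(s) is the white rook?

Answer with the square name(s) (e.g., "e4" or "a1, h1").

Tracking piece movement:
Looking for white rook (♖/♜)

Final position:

  a b c d e f g h
  ─────────────────
8│♜ ♞ ♝ ♛ ♚ ♝ ♞ ♜│8
7│· ♟ ♟ ♟ ♟ ♟ ♟ ·│7
6│· · · · · · · ·│6
5│♟ · · · · · · ♟│5
4│· · · · · · · ·│4
3│· · · · · · ♙ ♙│3
2│♙ ♙ ♙ ♙ ♙ ♙ · ·│2
1│♖ ♘ ♗ ♕ ♔ ♗ ♘ ♖│1
  ─────────────────
  a b c d e f g h


a1, h1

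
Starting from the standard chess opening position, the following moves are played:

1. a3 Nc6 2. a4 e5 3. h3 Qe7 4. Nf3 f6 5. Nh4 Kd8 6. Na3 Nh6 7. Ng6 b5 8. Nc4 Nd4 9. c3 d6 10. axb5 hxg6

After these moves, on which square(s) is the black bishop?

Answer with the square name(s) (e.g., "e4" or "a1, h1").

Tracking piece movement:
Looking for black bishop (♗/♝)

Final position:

  a b c d e f g h
  ─────────────────
8│♜ · ♝ ♚ · ♝ · ♜│8
7│♟ · ♟ · ♛ · ♟ ·│7
6│· · · ♟ · ♟ ♟ ♞│6
5│· ♙ · · ♟ · · ·│5
4│· · ♘ ♞ · · · ·│4
3│· · ♙ · · · · ♙│3
2│· ♙ · ♙ ♙ ♙ ♙ ·│2
1│♖ · ♗ ♕ ♔ ♗ · ♖│1
  ─────────────────
  a b c d e f g h


c8, f8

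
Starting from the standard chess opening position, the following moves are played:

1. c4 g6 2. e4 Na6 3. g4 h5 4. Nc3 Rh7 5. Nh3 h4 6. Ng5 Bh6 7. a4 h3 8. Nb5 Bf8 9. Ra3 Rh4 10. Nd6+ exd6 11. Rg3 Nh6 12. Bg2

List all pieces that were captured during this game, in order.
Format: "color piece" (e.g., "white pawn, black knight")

Tracking captures:
  exd6: captured white knight

white knight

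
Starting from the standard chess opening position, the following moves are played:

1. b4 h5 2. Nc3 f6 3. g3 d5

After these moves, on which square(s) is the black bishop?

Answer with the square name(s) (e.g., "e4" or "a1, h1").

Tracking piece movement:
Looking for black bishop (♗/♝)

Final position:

  a b c d e f g h
  ─────────────────
8│♜ ♞ ♝ ♛ ♚ ♝ ♞ ♜│8
7│♟ ♟ ♟ · ♟ · ♟ ·│7
6│· · · · · ♟ · ·│6
5│· · · ♟ · · · ♟│5
4│· ♙ · · · · · ·│4
3│· · ♘ · · · ♙ ·│3
2│♙ · ♙ ♙ ♙ ♙ · ♙│2
1│♖ · ♗ ♕ ♔ ♗ ♘ ♖│1
  ─────────────────
  a b c d e f g h


c8, f8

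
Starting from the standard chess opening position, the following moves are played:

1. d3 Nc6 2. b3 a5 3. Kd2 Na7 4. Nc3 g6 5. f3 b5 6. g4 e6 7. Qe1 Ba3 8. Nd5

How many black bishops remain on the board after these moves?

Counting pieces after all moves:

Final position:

  a b c d e f g h
  ─────────────────
8│♜ · ♝ ♛ ♚ · ♞ ♜│8
7│♞ · ♟ ♟ · ♟ · ♟│7
6│· · · · ♟ · ♟ ·│6
5│♟ ♟ · ♘ · · · ·│5
4│· · · · · · ♙ ·│4
3│♝ ♙ · ♙ · ♙ · ·│3
2│♙ · ♙ ♔ ♙ · · ♙│2
1│♖ · ♗ · ♕ ♗ ♘ ♖│1
  ─────────────────
  a b c d e f g h


2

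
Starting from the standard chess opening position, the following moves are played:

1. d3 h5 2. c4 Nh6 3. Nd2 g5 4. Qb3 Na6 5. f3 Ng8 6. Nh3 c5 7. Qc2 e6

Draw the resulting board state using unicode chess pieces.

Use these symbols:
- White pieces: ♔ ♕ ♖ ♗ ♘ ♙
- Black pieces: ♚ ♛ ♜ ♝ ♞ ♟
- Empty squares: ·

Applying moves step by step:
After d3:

♜ ♞ ♝ ♛ ♚ ♝ ♞ ♜
♟ ♟ ♟ ♟ ♟ ♟ ♟ ♟
· · · · · · · ·
· · · · · · · ·
· · · · · · · ·
· · · ♙ · · · ·
♙ ♙ ♙ · ♙ ♙ ♙ ♙
♖ ♘ ♗ ♕ ♔ ♗ ♘ ♖


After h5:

♜ ♞ ♝ ♛ ♚ ♝ ♞ ♜
♟ ♟ ♟ ♟ ♟ ♟ ♟ ·
· · · · · · · ·
· · · · · · · ♟
· · · · · · · ·
· · · ♙ · · · ·
♙ ♙ ♙ · ♙ ♙ ♙ ♙
♖ ♘ ♗ ♕ ♔ ♗ ♘ ♖


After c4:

♜ ♞ ♝ ♛ ♚ ♝ ♞ ♜
♟ ♟ ♟ ♟ ♟ ♟ ♟ ·
· · · · · · · ·
· · · · · · · ♟
· · ♙ · · · · ·
· · · ♙ · · · ·
♙ ♙ · · ♙ ♙ ♙ ♙
♖ ♘ ♗ ♕ ♔ ♗ ♘ ♖


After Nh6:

♜ ♞ ♝ ♛ ♚ ♝ · ♜
♟ ♟ ♟ ♟ ♟ ♟ ♟ ·
· · · · · · · ♞
· · · · · · · ♟
· · ♙ · · · · ·
· · · ♙ · · · ·
♙ ♙ · · ♙ ♙ ♙ ♙
♖ ♘ ♗ ♕ ♔ ♗ ♘ ♖


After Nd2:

♜ ♞ ♝ ♛ ♚ ♝ · ♜
♟ ♟ ♟ ♟ ♟ ♟ ♟ ·
· · · · · · · ♞
· · · · · · · ♟
· · ♙ · · · · ·
· · · ♙ · · · ·
♙ ♙ · ♘ ♙ ♙ ♙ ♙
♖ · ♗ ♕ ♔ ♗ ♘ ♖


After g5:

♜ ♞ ♝ ♛ ♚ ♝ · ♜
♟ ♟ ♟ ♟ ♟ ♟ · ·
· · · · · · · ♞
· · · · · · ♟ ♟
· · ♙ · · · · ·
· · · ♙ · · · ·
♙ ♙ · ♘ ♙ ♙ ♙ ♙
♖ · ♗ ♕ ♔ ♗ ♘ ♖


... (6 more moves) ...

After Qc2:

♜ · ♝ ♛ ♚ ♝ ♞ ♜
♟ ♟ · ♟ ♟ ♟ · ·
♞ · · · · · · ·
· · ♟ · · · ♟ ♟
· · ♙ · · · · ·
· · · ♙ · ♙ · ♘
♙ ♙ ♕ ♘ ♙ · ♙ ♙
♖ · ♗ · ♔ ♗ · ♖


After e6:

♜ · ♝ ♛ ♚ ♝ ♞ ♜
♟ ♟ · ♟ · ♟ · ·
♞ · · · ♟ · · ·
· · ♟ · · · ♟ ♟
· · ♙ · · · · ·
· · · ♙ · ♙ · ♘
♙ ♙ ♕ ♘ ♙ · ♙ ♙
♖ · ♗ · ♔ ♗ · ♖



  a b c d e f g h
  ─────────────────
8│♜ · ♝ ♛ ♚ ♝ ♞ ♜│8
7│♟ ♟ · ♟ · ♟ · ·│7
6│♞ · · · ♟ · · ·│6
5│· · ♟ · · · ♟ ♟│5
4│· · ♙ · · · · ·│4
3│· · · ♙ · ♙ · ♘│3
2│♙ ♙ ♕ ♘ ♙ · ♙ ♙│2
1│♖ · ♗ · ♔ ♗ · ♖│1
  ─────────────────
  a b c d e f g h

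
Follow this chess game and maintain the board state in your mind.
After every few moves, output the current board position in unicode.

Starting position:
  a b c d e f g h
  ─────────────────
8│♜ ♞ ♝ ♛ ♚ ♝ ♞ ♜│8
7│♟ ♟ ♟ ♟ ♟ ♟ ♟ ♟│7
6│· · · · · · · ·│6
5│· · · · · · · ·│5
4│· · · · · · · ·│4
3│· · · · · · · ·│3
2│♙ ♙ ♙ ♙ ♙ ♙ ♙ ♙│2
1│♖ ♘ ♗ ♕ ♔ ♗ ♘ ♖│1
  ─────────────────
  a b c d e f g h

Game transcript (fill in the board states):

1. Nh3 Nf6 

  a b c d e f g h
  ─────────────────
8│♜ ♞ ♝ ♛ ♚ ♝ · ♜│8
7│♟ ♟ ♟ ♟ ♟ ♟ ♟ ♟│7
6│· · · · · ♞ · ·│6
5│· · · · · · · ·│5
4│· · · · · · · ·│4
3│· · · · · · · ♘│3
2│♙ ♙ ♙ ♙ ♙ ♙ ♙ ♙│2
1│♖ ♘ ♗ ♕ ♔ ♗ · ♖│1
  ─────────────────
  a b c d e f g h

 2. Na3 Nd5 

  a b c d e f g h
  ─────────────────
8│♜ ♞ ♝ ♛ ♚ ♝ · ♜│8
7│♟ ♟ ♟ ♟ ♟ ♟ ♟ ♟│7
6│· · · · · · · ·│6
5│· · · ♞ · · · ·│5
4│· · · · · · · ·│4
3│♘ · · · · · · ♘│3
2│♙ ♙ ♙ ♙ ♙ ♙ ♙ ♙│2
1│♖ · ♗ ♕ ♔ ♗ · ♖│1
  ─────────────────
  a b c d e f g h

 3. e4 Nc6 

  a b c d e f g h
  ─────────────────
8│♜ · ♝ ♛ ♚ ♝ · ♜│8
7│♟ ♟ ♟ ♟ ♟ ♟ ♟ ♟│7
6│· · ♞ · · · · ·│6
5│· · · ♞ · · · ·│5
4│· · · · ♙ · · ·│4
3│♘ · · · · · · ♘│3
2│♙ ♙ ♙ ♙ · ♙ ♙ ♙│2
1│♖ · ♗ ♕ ♔ ♗ · ♖│1
  ─────────────────
  a b c d e f g h

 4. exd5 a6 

  a b c d e f g h
  ─────────────────
8│♜ · ♝ ♛ ♚ ♝ · ♜│8
7│· ♟ ♟ ♟ ♟ ♟ ♟ ♟│7
6│♟ · ♞ · · · · ·│6
5│· · · ♙ · · · ·│5
4│· · · · · · · ·│4
3│♘ · · · · · · ♘│3
2│♙ ♙ ♙ ♙ · ♙ ♙ ♙│2
1│♖ · ♗ ♕ ♔ ♗ · ♖│1
  ─────────────────
  a b c d e f g h



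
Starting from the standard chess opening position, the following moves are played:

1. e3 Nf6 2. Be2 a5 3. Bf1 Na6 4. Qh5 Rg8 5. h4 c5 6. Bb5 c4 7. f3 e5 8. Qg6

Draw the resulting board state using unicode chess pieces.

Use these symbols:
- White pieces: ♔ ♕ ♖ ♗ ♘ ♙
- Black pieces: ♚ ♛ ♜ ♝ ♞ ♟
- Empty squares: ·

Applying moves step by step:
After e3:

♜ ♞ ♝ ♛ ♚ ♝ ♞ ♜
♟ ♟ ♟ ♟ ♟ ♟ ♟ ♟
· · · · · · · ·
· · · · · · · ·
· · · · · · · ·
· · · · ♙ · · ·
♙ ♙ ♙ ♙ · ♙ ♙ ♙
♖ ♘ ♗ ♕ ♔ ♗ ♘ ♖


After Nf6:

♜ ♞ ♝ ♛ ♚ ♝ · ♜
♟ ♟ ♟ ♟ ♟ ♟ ♟ ♟
· · · · · ♞ · ·
· · · · · · · ·
· · · · · · · ·
· · · · ♙ · · ·
♙ ♙ ♙ ♙ · ♙ ♙ ♙
♖ ♘ ♗ ♕ ♔ ♗ ♘ ♖


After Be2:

♜ ♞ ♝ ♛ ♚ ♝ · ♜
♟ ♟ ♟ ♟ ♟ ♟ ♟ ♟
· · · · · ♞ · ·
· · · · · · · ·
· · · · · · · ·
· · · · ♙ · · ·
♙ ♙ ♙ ♙ ♗ ♙ ♙ ♙
♖ ♘ ♗ ♕ ♔ · ♘ ♖


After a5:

♜ ♞ ♝ ♛ ♚ ♝ · ♜
· ♟ ♟ ♟ ♟ ♟ ♟ ♟
· · · · · ♞ · ·
♟ · · · · · · ·
· · · · · · · ·
· · · · ♙ · · ·
♙ ♙ ♙ ♙ ♗ ♙ ♙ ♙
♖ ♘ ♗ ♕ ♔ · ♘ ♖


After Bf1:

♜ ♞ ♝ ♛ ♚ ♝ · ♜
· ♟ ♟ ♟ ♟ ♟ ♟ ♟
· · · · · ♞ · ·
♟ · · · · · · ·
· · · · · · · ·
· · · · ♙ · · ·
♙ ♙ ♙ ♙ · ♙ ♙ ♙
♖ ♘ ♗ ♕ ♔ ♗ ♘ ♖


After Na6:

♜ · ♝ ♛ ♚ ♝ · ♜
· ♟ ♟ ♟ ♟ ♟ ♟ ♟
♞ · · · · ♞ · ·
♟ · · · · · · ·
· · · · · · · ·
· · · · ♙ · · ·
♙ ♙ ♙ ♙ · ♙ ♙ ♙
♖ ♘ ♗ ♕ ♔ ♗ ♘ ♖


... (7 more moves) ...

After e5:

♜ · ♝ ♛ ♚ ♝ ♜ ·
· ♟ · ♟ · ♟ ♟ ♟
♞ · · · · ♞ · ·
♟ ♗ · · ♟ · · ♕
· · ♟ · · · · ♙
· · · · ♙ ♙ · ·
♙ ♙ ♙ ♙ · · ♙ ·
♖ ♘ ♗ · ♔ · ♘ ♖


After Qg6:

♜ · ♝ ♛ ♚ ♝ ♜ ·
· ♟ · ♟ · ♟ ♟ ♟
♞ · · · · ♞ ♕ ·
♟ ♗ · · ♟ · · ·
· · ♟ · · · · ♙
· · · · ♙ ♙ · ·
♙ ♙ ♙ ♙ · · ♙ ·
♖ ♘ ♗ · ♔ · ♘ ♖



  a b c d e f g h
  ─────────────────
8│♜ · ♝ ♛ ♚ ♝ ♜ ·│8
7│· ♟ · ♟ · ♟ ♟ ♟│7
6│♞ · · · · ♞ ♕ ·│6
5│♟ ♗ · · ♟ · · ·│5
4│· · ♟ · · · · ♙│4
3│· · · · ♙ ♙ · ·│3
2│♙ ♙ ♙ ♙ · · ♙ ·│2
1│♖ ♘ ♗ · ♔ · ♘ ♖│1
  ─────────────────
  a b c d e f g h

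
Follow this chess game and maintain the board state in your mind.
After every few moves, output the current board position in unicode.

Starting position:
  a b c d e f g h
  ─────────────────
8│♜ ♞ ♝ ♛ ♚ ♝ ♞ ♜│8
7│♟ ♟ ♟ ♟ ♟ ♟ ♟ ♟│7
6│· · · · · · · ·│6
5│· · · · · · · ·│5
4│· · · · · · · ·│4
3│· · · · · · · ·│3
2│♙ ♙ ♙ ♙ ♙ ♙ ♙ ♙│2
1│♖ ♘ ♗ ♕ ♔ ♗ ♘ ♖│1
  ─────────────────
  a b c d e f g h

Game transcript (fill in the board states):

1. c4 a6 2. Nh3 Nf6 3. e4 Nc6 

  a b c d e f g h
  ─────────────────
8│♜ · ♝ ♛ ♚ ♝ · ♜│8
7│· ♟ ♟ ♟ ♟ ♟ ♟ ♟│7
6│♟ · ♞ · · ♞ · ·│6
5│· · · · · · · ·│5
4│· · ♙ · ♙ · · ·│4
3│· · · · · · · ♘│3
2│♙ ♙ · ♙ · ♙ ♙ ♙│2
1│♖ ♘ ♗ ♕ ♔ ♗ · ♖│1
  ─────────────────
  a b c d e f g h

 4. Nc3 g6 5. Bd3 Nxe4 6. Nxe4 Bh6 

  a b c d e f g h
  ─────────────────
8│♜ · ♝ ♛ ♚ · · ♜│8
7│· ♟ ♟ ♟ ♟ ♟ · ♟│7
6│♟ · ♞ · · · ♟ ♝│6
5│· · · · · · · ·│5
4│· · ♙ · ♘ · · ·│4
3│· · · ♗ · · · ♘│3
2│♙ ♙ · ♙ · ♙ ♙ ♙│2
1│♖ · ♗ ♕ ♔ · · ♖│1
  ─────────────────
  a b c d e f g h

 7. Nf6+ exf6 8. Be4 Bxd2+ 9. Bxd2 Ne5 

  a b c d e f g h
  ─────────────────
8│♜ · ♝ ♛ ♚ · · ♜│8
7│· ♟ ♟ ♟ · ♟ · ♟│7
6│♟ · · · · ♟ ♟ ·│6
5│· · · · ♞ · · ·│5
4│· · ♙ · ♗ · · ·│4
3│· · · · · · · ♘│3
2│♙ ♙ · ♗ · ♙ ♙ ♙│2
1│♖ · · ♕ ♔ · · ♖│1
  ─────────────────
  a b c d e f g h

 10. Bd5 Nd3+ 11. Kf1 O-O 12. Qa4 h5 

  a b c d e f g h
  ─────────────────
8│♜ · ♝ ♛ · ♜ ♚ ·│8
7│· ♟ ♟ ♟ · ♟ · ·│7
6│♟ · · · · ♟ ♟ ·│6
5│· · · ♗ · · · ♟│5
4│♕ · ♙ · · · · ·│4
3│· · · ♞ · · · ♘│3
2│♙ ♙ · ♗ · ♙ ♙ ♙│2
1│♖ · · · · ♔ · ♖│1
  ─────────────────
  a b c d e f g h

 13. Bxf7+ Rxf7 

  a b c d e f g h
  ─────────────────
8│♜ · ♝ ♛ · · ♚ ·│8
7│· ♟ ♟ ♟ · ♜ · ·│7
6│♟ · · · · ♟ ♟ ·│6
5│· · · · · · · ♟│5
4│♕ · ♙ · · · · ·│4
3│· · · ♞ · · · ♘│3
2│♙ ♙ · ♗ · ♙ ♙ ♙│2
1│♖ · · · · ♔ · ♖│1
  ─────────────────
  a b c d e f g h
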